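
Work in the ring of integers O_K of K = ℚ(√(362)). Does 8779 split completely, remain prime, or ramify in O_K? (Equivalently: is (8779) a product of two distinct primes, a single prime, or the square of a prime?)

split

362 mod 4 = 2, hence disc K = 4·362 = 1448 and O_K = ℤ[√362].
disc(K) = 1448 is not divisible by 8779; 8779 is unramified.
Euler's criterion: 362^4389 mod 8779 = 1. Thus (362|8779) = 1.
Legendre symbol 1 ⇒ 8779 is split.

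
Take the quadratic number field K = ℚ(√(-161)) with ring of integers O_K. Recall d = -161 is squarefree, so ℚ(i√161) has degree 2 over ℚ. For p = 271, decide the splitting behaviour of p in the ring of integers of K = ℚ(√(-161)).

split — (271) = 𝔭₁𝔭₂ with 𝔭₁ ≠ 𝔭₂

d = -161 ≡ 3 (mod 4), so O_K = ℤ[√-161] and disc(K) = 4d = -644.
disc(K) = -644 is not divisible by 271; 271 is unramified.
(-161/271) = 110^135 mod 271 = 1, giving Legendre symbol 1.
Legendre symbol 1 ⇒ 271 is split.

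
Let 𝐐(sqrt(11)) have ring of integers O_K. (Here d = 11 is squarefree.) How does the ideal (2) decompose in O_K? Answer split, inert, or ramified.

ramified

d = 11 ≡ 3 (mod 4), so O_K = ℤ[√11] and disc(K) = 4d = 44.
Ramification test: 2 | 44. The prime 2 ramifies in K.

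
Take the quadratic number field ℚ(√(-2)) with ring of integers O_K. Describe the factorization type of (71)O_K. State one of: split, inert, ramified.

71 remains inert

Since -2 ≢ 1 mod 4, the ring of integers is ℤ[√-2] with discriminant 4·(-2) = -8.
disc(K) = -8 is not divisible by 71; 71 is unramified.
Euler's criterion: (-2)^35 mod 71 = 70. Thus (-2|71) = -1.
Legendre symbol -1 ⇒ 71 is inert.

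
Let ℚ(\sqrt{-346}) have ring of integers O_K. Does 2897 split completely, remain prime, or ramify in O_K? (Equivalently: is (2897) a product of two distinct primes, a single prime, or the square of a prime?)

inert — (2897) stays prime in O_K

-346 mod 4 = 2, hence disc K = 4·(-346) = -1384 and O_K = ℤ[√-346].
disc(K) = -1384 is not divisible by 2897; 2897 is unramified.
Compute (-346/2897) via Euler: 2551^((2897-1)/2) mod 2897 = 2896, so (-346/2897) = -1.
Legendre symbol -1 ⇒ 2897 is inert.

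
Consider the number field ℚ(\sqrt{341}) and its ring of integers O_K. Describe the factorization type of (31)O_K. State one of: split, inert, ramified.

31 is ramified

d = 341 ≡ 1 (mod 4), so O_K = ℤ[(1+√341)/2] and disc(K) = d = 341.
Ramification test: 31 | 341. The prime 31 ramifies in K.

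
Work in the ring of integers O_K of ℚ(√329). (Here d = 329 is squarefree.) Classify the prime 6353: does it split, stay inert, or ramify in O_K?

d = 329 ≡ 1 (mod 4), so O_K = ℤ[(1+√329)/2] and disc(K) = d = 329.
6353 ∤ 329, so 6353 is unramified.
Euler's criterion: 329^3176 mod 6353 = 1. Thus (329|6353) = 1.
(329/6353) = 1, so 6353 splits.

split — (6353) = 𝔭₁𝔭₂ with 𝔭₁ ≠ 𝔭₂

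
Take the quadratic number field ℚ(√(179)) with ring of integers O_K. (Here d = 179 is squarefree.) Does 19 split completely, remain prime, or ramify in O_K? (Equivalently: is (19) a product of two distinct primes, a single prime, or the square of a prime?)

d = 179 ≡ 3 (mod 4), so O_K = ℤ[√179] and disc(K) = 4d = 716.
19 ∤ 716, so 19 is unramified.
Legendre symbol by Euler's criterion: (179/19) ≡ 179^9 ≡ 18 (mod 19), i.e. (179/19) = -1.
d is a non-residue mod p, hence 19 remains inert in O_K.

remains prime (inert)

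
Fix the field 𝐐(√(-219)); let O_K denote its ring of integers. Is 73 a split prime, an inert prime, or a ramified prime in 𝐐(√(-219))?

d = -219 ≡ 1 (mod 4), so O_K = ℤ[(1+√-219)/2] and disc(K) = d = -219.
Ramification test: 73 | -219. The prime 73 ramifies in K.

ramified — (73) = 𝔭²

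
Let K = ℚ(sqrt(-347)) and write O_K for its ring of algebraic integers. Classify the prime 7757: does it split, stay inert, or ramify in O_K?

-347 mod 4 = 1, hence disc K = -347 and O_K = ℤ[(1+√-347)/2].
Since gcd(7757, -347) = 1 the prime 7757 does not ramify.
Euler's criterion: (-347)^3878 mod 7757 = 7756. Thus (-347|7757) = -1.
d is a non-residue mod p, hence 7757 remains inert in O_K.

inert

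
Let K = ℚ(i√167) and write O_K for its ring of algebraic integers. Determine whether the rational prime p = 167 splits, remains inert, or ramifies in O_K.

167 is ramified

-167 mod 4 = 1, hence disc K = -167 and O_K = ℤ[(1+√-167)/2].
Ramification test: 167 | -167. The prime 167 ramifies in K.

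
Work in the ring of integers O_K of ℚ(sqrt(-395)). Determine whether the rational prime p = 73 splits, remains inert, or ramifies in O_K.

-395 mod 4 = 1, hence disc K = -395 and O_K = ℤ[(1+√-395)/2].
disc(K) = -395 is not divisible by 73; 73 is unramified.
Euler's criterion: (-395)^36 mod 73 = 72. Thus (-395|73) = -1.
(-395/73) = -1, so 73 is inert.

73 remains inert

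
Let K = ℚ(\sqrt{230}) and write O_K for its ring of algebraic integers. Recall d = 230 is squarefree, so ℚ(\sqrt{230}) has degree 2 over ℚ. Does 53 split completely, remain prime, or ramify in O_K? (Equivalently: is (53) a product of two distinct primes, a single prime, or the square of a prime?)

230 mod 4 = 2, hence disc K = 4·230 = 920 and O_K = ℤ[√230].
disc(K) = 920 is not divisible by 53; 53 is unramified.
Compute (230/53) via Euler: 18^((53-1)/2) mod 53 = 52, so (230/53) = -1.
Legendre symbol -1 ⇒ 53 is inert.

inert — (53) stays prime in O_K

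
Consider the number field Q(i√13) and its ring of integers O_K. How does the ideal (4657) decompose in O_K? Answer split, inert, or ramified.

4657 splits in O_K

Since -13 ≢ 1 mod 4, the ring of integers is ℤ[√-13] with discriminant 4·(-13) = -52.
Since gcd(4657, -52) = 1 the prime 4657 does not ramify.
(-13/4657) = 4644^2328 mod 4657 = 1, giving Legendre symbol 1.
d is a quadratic residue mod p, hence 4657 splits in O_K.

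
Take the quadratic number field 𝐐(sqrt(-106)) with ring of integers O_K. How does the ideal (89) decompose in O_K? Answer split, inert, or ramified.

-106 mod 4 = 2, hence disc K = 4·(-106) = -424 and O_K = ℤ[√-106].
89 ∤ -424, so 89 is unramified.
Compute (-106/89) via Euler: 72^((89-1)/2) mod 89 = 1, so (-106/89) = 1.
(-106/89) = 1, so 89 splits.

splits completely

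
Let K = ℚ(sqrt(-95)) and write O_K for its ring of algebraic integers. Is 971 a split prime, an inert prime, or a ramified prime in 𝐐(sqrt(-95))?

d = -95 ≡ 1 (mod 4), so O_K = ℤ[(1+√-95)/2] and disc(K) = d = -95.
disc(K) = -95 is not divisible by 971; 971 is unramified.
Legendre symbol by Euler's criterion: (-95/971) ≡ (-95)^485 ≡ 970 (mod 971), i.e. (-95/971) = -1.
(-95/971) = -1, so 971 is inert.

remains prime (inert)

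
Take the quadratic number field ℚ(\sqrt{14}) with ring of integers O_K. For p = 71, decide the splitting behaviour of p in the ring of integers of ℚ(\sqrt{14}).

14 mod 4 = 2, hence disc K = 4·14 = 56 and O_K = ℤ[√14].
Since gcd(71, 56) = 1 the prime 71 does not ramify.
(14/71) = 14^35 mod 71 = 70, giving Legendre symbol -1.
d is a non-residue mod p, hence 71 remains inert in O_K.

71 remains inert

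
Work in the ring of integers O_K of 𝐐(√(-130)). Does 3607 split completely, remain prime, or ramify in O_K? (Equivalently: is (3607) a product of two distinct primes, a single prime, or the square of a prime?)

p is inert

d = -130 ≡ 2 (mod 4), so O_K = ℤ[√-130] and disc(K) = 4d = -520.
Since gcd(3607, -520) = 1 the prime 3607 does not ramify.
(-130/3607) = 3477^1803 mod 3607 = 3606, giving Legendre symbol -1.
Legendre symbol -1 ⇒ 3607 is inert.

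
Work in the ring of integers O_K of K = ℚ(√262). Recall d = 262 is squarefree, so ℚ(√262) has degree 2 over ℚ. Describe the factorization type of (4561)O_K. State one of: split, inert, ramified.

split

d = 262 ≡ 2 (mod 4), so O_K = ℤ[√262] and disc(K) = 4d = 1048.
disc(K) = 1048 is not divisible by 4561; 4561 is unramified.
(262/4561) = 262^2280 mod 4561 = 1, giving Legendre symbol 1.
(262/4561) = 1, so 4561 splits.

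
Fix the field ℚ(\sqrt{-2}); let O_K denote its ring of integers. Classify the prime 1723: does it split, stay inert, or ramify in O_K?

Since -2 ≢ 1 mod 4, the ring of integers is ℤ[√-2] with discriminant 4·(-2) = -8.
disc(K) = -8 is not divisible by 1723; 1723 is unramified.
Legendre symbol by Euler's criterion: (-2/1723) ≡ (-2)^861 ≡ 1 (mod 1723), i.e. (-2/1723) = 1.
Legendre symbol 1 ⇒ 1723 is split.

splits completely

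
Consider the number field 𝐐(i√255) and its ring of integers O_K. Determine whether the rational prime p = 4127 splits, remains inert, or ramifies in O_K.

-255 mod 4 = 1, hence disc K = -255 and O_K = ℤ[(1+√-255)/2].
4127 ∤ -255, so 4127 is unramified.
(-255/4127) = 3872^2063 mod 4127 = 1, giving Legendre symbol 1.
d is a quadratic residue mod p, hence 4127 splits in O_K.

split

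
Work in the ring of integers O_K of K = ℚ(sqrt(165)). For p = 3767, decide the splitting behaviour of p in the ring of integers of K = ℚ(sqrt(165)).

165 mod 4 = 1, hence disc K = 165 and O_K = ℤ[(1+√165)/2].
disc(K) = 165 is not divisible by 3767; 3767 is unramified.
Compute (165/3767) via Euler: 165^((3767-1)/2) mod 3767 = 1, so (165/3767) = 1.
(165/3767) = 1, so 3767 splits.

split — (3767) = 𝔭₁𝔭₂ with 𝔭₁ ≠ 𝔭₂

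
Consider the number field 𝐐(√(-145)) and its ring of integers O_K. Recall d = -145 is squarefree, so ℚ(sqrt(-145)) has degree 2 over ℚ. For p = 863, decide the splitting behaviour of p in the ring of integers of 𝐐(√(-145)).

863 splits in O_K

Since -145 ≢ 1 mod 4, the ring of integers is ℤ[√-145] with discriminant 4·(-145) = -580.
Since gcd(863, -580) = 1 the prime 863 does not ramify.
(-145/863) = 718^431 mod 863 = 1, giving Legendre symbol 1.
Legendre symbol 1 ⇒ 863 is split.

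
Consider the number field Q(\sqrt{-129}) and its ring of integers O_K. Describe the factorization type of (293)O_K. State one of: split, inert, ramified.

d = -129 ≡ 3 (mod 4), so O_K = ℤ[√-129] and disc(K) = 4d = -516.
disc(K) = -516 is not divisible by 293; 293 is unramified.
Euler's criterion: (-129)^146 mod 293 = 292. Thus (-129|293) = -1.
Legendre symbol -1 ⇒ 293 is inert.

inert — (293) stays prime in O_K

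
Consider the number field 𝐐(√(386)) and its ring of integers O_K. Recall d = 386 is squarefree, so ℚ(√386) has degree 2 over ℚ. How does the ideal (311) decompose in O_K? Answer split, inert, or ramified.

386 mod 4 = 2, hence disc K = 4·386 = 1544 and O_K = ℤ[√386].
311 ∤ 1544, so 311 is unramified.
(386/311) = 75^155 mod 311 = 1, giving Legendre symbol 1.
d is a quadratic residue mod p, hence 311 splits in O_K.

splits completely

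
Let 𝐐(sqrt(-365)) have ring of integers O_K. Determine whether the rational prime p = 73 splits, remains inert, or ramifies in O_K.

ramified — (73) = 𝔭²

d = -365 ≡ 3 (mod 4), so O_K = ℤ[√-365] and disc(K) = 4d = -1460.
Ramification test: 73 | -1460. The prime 73 ramifies in K.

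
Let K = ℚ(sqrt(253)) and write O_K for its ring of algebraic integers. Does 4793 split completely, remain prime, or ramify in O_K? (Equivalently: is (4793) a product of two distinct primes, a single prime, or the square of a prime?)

inert — (4793) stays prime in O_K

Since 253 ≡ 1 mod 4, the ring of integers is ℤ[(1+√253)/2] with discriminant 253.
disc(K) = 253 is not divisible by 4793; 4793 is unramified.
Compute (253/4793) via Euler: 253^((4793-1)/2) mod 4793 = 4792, so (253/4793) = -1.
(253/4793) = -1, so 4793 is inert.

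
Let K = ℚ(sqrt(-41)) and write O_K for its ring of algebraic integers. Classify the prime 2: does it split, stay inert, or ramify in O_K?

ramified — (2) = 𝔭²

d = -41 ≡ 3 (mod 4), so O_K = ℤ[√-41] and disc(K) = 4d = -164.
disc(K) = -164 = 2·(-82), so p = 2 is ramified.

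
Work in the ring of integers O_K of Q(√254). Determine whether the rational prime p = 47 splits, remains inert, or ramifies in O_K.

inert

254 mod 4 = 2, hence disc K = 4·254 = 1016 and O_K = ℤ[√254].
47 ∤ 1016, so 47 is unramified.
Euler's criterion: 254^23 mod 47 = 46. Thus (254|47) = -1.
(254/47) = -1, so 47 is inert.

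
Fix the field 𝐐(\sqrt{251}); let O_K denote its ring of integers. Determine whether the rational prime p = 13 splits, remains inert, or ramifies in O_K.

251 mod 4 = 3, hence disc K = 4·251 = 1004 and O_K = ℤ[√251].
disc(K) = 1004 is not divisible by 13; 13 is unramified.
Compute (251/13) via Euler: 4^((13-1)/2) mod 13 = 1, so (251/13) = 1.
(251/13) = 1, so 13 splits.

split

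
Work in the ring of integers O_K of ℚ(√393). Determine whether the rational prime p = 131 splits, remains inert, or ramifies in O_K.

ramified — (131) = 𝔭²

Since 393 ≡ 1 mod 4, the ring of integers is ℤ[(1+√393)/2] with discriminant 393.
disc(K) = 393 = 131·3, so p = 131 is ramified.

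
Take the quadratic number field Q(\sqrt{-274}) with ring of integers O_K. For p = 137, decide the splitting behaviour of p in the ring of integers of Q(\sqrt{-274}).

d = -274 ≡ 2 (mod 4), so O_K = ℤ[√-274] and disc(K) = 4d = -1096.
Ramification test: 137 | -1096. The prime 137 ramifies in K.

ramifies in O_K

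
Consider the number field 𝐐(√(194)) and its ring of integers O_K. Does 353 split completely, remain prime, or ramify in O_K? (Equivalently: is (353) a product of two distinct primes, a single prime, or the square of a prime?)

d = 194 ≡ 2 (mod 4), so O_K = ℤ[√194] and disc(K) = 4d = 776.
353 ∤ 776, so 353 is unramified.
Compute (194/353) via Euler: 194^((353-1)/2) mod 353 = 1, so (194/353) = 1.
(194/353) = 1, so 353 splits.

splits completely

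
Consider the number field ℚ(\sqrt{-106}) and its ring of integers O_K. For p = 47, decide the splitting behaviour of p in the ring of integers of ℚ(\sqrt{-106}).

inert — (47) stays prime in O_K

-106 mod 4 = 2, hence disc K = 4·(-106) = -424 and O_K = ℤ[√-106].
47 ∤ -424, so 47 is unramified.
Euler's criterion: (-106)^23 mod 47 = 46. Thus (-106|47) = -1.
(-106/47) = -1, so 47 is inert.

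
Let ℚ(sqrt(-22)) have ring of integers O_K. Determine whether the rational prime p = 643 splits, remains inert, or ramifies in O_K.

-22 mod 4 = 2, hence disc K = 4·(-22) = -88 and O_K = ℤ[√-22].
disc(K) = -88 is not divisible by 643; 643 is unramified.
Euler's criterion: (-22)^321 mod 643 = 642. Thus (-22|643) = -1.
d is a non-residue mod p, hence 643 remains inert in O_K.

inert — (643) stays prime in O_K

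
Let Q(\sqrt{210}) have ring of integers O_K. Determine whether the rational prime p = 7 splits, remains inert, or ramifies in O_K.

p ramifies

210 mod 4 = 2, hence disc K = 4·210 = 840 and O_K = ℤ[√210].
Ramification test: 7 | 840. The prime 7 ramifies in K.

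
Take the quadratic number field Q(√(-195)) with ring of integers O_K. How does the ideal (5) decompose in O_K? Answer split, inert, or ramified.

p ramifies

Since -195 ≡ 1 mod 4, the ring of integers is ℤ[(1+√-195)/2] with discriminant -195.
5 divides disc(K) = -195, so 5 ramifies.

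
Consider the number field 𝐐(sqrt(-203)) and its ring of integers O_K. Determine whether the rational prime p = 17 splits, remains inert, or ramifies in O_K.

split

d = -203 ≡ 1 (mod 4), so O_K = ℤ[(1+√-203)/2] and disc(K) = d = -203.
17 ∤ -203, so 17 is unramified.
Legendre symbol by Euler's criterion: (-203/17) ≡ (-203)^8 ≡ 1 (mod 17), i.e. (-203/17) = 1.
Legendre symbol 1 ⇒ 17 is split.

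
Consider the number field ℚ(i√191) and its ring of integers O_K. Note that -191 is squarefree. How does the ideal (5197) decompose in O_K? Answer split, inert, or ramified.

split

-191 mod 4 = 1, hence disc K = -191 and O_K = ℤ[(1+√-191)/2].
disc(K) = -191 is not divisible by 5197; 5197 is unramified.
Legendre symbol by Euler's criterion: (-191/5197) ≡ (-191)^2598 ≡ 1 (mod 5197), i.e. (-191/5197) = 1.
d is a quadratic residue mod p, hence 5197 splits in O_K.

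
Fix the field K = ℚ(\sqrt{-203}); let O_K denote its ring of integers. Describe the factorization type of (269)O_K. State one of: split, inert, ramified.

-203 mod 4 = 1, hence disc K = -203 and O_K = ℤ[(1+√-203)/2].
disc(K) = -203 is not divisible by 269; 269 is unramified.
(-203/269) = 66^134 mod 269 = 1, giving Legendre symbol 1.
(-203/269) = 1, so 269 splits.

269 splits in O_K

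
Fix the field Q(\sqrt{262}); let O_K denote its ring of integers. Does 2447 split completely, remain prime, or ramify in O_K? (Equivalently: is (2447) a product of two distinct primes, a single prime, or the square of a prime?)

d = 262 ≡ 2 (mod 4), so O_K = ℤ[√262] and disc(K) = 4d = 1048.
Since gcd(2447, 1048) = 1 the prime 2447 does not ramify.
Euler's criterion: 262^1223 mod 2447 = 2446. Thus (262|2447) = -1.
Legendre symbol -1 ⇒ 2447 is inert.

p is inert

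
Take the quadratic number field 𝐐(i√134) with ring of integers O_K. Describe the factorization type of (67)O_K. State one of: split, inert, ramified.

ramified

Since -134 ≢ 1 mod 4, the ring of integers is ℤ[√-134] with discriminant 4·(-134) = -536.
Ramification test: 67 | -536. The prime 67 ramifies in K.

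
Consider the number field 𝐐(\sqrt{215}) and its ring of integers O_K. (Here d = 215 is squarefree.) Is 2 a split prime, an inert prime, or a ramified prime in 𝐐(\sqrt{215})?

ramified

215 mod 4 = 3, hence disc K = 4·215 = 860 and O_K = ℤ[√215].
disc(K) = 860 = 2·430, so p = 2 is ramified.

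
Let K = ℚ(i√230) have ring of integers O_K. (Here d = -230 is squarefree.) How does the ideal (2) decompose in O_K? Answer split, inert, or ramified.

p ramifies

Since -230 ≢ 1 mod 4, the ring of integers is ℤ[√-230] with discriminant 4·(-230) = -920.
2 divides disc(K) = -920, so 2 ramifies.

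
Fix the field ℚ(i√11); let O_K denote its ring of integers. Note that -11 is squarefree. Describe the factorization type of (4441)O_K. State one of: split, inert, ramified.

-11 mod 4 = 1, hence disc K = -11 and O_K = ℤ[(1+√-11)/2].
Since gcd(4441, -11) = 1 the prime 4441 does not ramify.
Legendre symbol by Euler's criterion: (-11/4441) ≡ (-11)^2220 ≡ 4440 (mod 4441), i.e. (-11/4441) = -1.
Legendre symbol -1 ⇒ 4441 is inert.

remains prime (inert)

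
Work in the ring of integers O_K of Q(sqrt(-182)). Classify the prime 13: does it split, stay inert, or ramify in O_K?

ramified

d = -182 ≡ 2 (mod 4), so O_K = ℤ[√-182] and disc(K) = 4d = -728.
Ramification test: 13 | -728. The prime 13 ramifies in K.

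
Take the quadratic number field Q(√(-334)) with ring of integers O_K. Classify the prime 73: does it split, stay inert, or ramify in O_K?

inert — (73) stays prime in O_K

Since -334 ≢ 1 mod 4, the ring of integers is ℤ[√-334] with discriminant 4·(-334) = -1336.
disc(K) = -1336 is not divisible by 73; 73 is unramified.
(-334/73) = 31^36 mod 73 = 72, giving Legendre symbol -1.
Legendre symbol -1 ⇒ 73 is inert.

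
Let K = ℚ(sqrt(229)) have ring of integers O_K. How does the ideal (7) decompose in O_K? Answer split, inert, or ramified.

7 remains inert

d = 229 ≡ 1 (mod 4), so O_K = ℤ[(1+√229)/2] and disc(K) = d = 229.
Since gcd(7, 229) = 1 the prime 7 does not ramify.
Euler's criterion: 229^3 mod 7 = 6. Thus (229|7) = -1.
d is a non-residue mod p, hence 7 remains inert in O_K.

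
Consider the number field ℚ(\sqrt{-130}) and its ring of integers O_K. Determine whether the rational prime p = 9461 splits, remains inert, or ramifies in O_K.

Since -130 ≢ 1 mod 4, the ring of integers is ℤ[√-130] with discriminant 4·(-130) = -520.
9461 ∤ -520, so 9461 is unramified.
Legendre symbol by Euler's criterion: (-130/9461) ≡ (-130)^4730 ≡ 9460 (mod 9461), i.e. (-130/9461) = -1.
d is a non-residue mod p, hence 9461 remains inert in O_K.

remains prime (inert)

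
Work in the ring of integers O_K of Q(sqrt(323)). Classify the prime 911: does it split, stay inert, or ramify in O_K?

Since 323 ≢ 1 mod 4, the ring of integers is ℤ[√323] with discriminant 4·323 = 1292.
disc(K) = 1292 is not divisible by 911; 911 is unramified.
Compute (323/911) via Euler: 323^((911-1)/2) mod 911 = 910, so (323/911) = -1.
d is a non-residue mod p, hence 911 remains inert in O_K.

911 remains inert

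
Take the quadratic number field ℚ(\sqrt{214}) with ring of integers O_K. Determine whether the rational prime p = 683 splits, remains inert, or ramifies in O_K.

Since 214 ≢ 1 mod 4, the ring of integers is ℤ[√214] with discriminant 4·214 = 856.
Since gcd(683, 856) = 1 the prime 683 does not ramify.
Legendre symbol by Euler's criterion: (214/683) ≡ 214^341 ≡ 1 (mod 683), i.e. (214/683) = 1.
(214/683) = 1, so 683 splits.

splits completely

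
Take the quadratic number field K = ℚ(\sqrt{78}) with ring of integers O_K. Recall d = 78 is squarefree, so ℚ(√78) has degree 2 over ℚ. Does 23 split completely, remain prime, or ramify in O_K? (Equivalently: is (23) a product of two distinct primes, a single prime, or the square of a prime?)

splits completely

78 mod 4 = 2, hence disc K = 4·78 = 312 and O_K = ℤ[√78].
Since gcd(23, 312) = 1 the prime 23 does not ramify.
Legendre symbol by Euler's criterion: (78/23) ≡ 78^11 ≡ 1 (mod 23), i.e. (78/23) = 1.
(78/23) = 1, so 23 splits.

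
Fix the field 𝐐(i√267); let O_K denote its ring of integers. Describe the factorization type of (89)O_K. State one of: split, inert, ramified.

-267 mod 4 = 1, hence disc K = -267 and O_K = ℤ[(1+√-267)/2].
disc(K) = -267 = 89·(-3), so p = 89 is ramified.

ramifies in O_K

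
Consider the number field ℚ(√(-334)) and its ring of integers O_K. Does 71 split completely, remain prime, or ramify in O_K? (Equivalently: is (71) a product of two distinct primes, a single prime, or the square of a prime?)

inert

-334 mod 4 = 2, hence disc K = 4·(-334) = -1336 and O_K = ℤ[√-334].
disc(K) = -1336 is not divisible by 71; 71 is unramified.
Legendre symbol by Euler's criterion: (-334/71) ≡ (-334)^35 ≡ 70 (mod 71), i.e. (-334/71) = -1.
Legendre symbol -1 ⇒ 71 is inert.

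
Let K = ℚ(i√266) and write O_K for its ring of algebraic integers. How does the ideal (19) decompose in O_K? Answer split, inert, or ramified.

Since -266 ≢ 1 mod 4, the ring of integers is ℤ[√-266] with discriminant 4·(-266) = -1064.
disc(K) = -1064 = 19·(-56), so p = 19 is ramified.

ramified — (19) = 𝔭²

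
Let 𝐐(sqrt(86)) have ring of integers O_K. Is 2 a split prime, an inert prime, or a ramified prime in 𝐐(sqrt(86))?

ramifies in O_K

86 mod 4 = 2, hence disc K = 4·86 = 344 and O_K = ℤ[√86].
disc(K) = 344 = 2·172, so p = 2 is ramified.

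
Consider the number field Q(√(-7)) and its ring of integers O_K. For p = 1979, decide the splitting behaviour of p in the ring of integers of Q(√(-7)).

1979 remains inert

Since -7 ≡ 1 mod 4, the ring of integers is ℤ[(1+√-7)/2] with discriminant -7.
Since gcd(1979, -7) = 1 the prime 1979 does not ramify.
Compute (-7/1979) via Euler: 1972^((1979-1)/2) mod 1979 = 1978, so (-7/1979) = -1.
(-7/1979) = -1, so 1979 is inert.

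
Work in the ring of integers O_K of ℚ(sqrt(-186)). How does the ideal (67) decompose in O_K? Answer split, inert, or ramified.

splits completely

-186 mod 4 = 2, hence disc K = 4·(-186) = -744 and O_K = ℤ[√-186].
67 ∤ -744, so 67 is unramified.
Legendre symbol by Euler's criterion: (-186/67) ≡ (-186)^33 ≡ 1 (mod 67), i.e. (-186/67) = 1.
d is a quadratic residue mod p, hence 67 splits in O_K.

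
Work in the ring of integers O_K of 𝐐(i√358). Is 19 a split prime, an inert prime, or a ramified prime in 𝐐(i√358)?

Since -358 ≢ 1 mod 4, the ring of integers is ℤ[√-358] with discriminant 4·(-358) = -1432.
Since gcd(19, -1432) = 1 the prime 19 does not ramify.
Compute (-358/19) via Euler: 3^((19-1)/2) mod 19 = 18, so (-358/19) = -1.
(-358/19) = -1, so 19 is inert.

inert — (19) stays prime in O_K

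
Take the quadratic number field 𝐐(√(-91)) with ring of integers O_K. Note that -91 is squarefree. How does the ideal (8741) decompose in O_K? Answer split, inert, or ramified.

split — (8741) = 𝔭₁𝔭₂ with 𝔭₁ ≠ 𝔭₂

d = -91 ≡ 1 (mod 4), so O_K = ℤ[(1+√-91)/2] and disc(K) = d = -91.
Since gcd(8741, -91) = 1 the prime 8741 does not ramify.
(-91/8741) = 8650^4370 mod 8741 = 1, giving Legendre symbol 1.
Legendre symbol 1 ⇒ 8741 is split.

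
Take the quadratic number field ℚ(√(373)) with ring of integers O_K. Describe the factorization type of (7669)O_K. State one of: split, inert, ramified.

splits completely

373 mod 4 = 1, hence disc K = 373 and O_K = ℤ[(1+√373)/2].
7669 ∤ 373, so 7669 is unramified.
Compute (373/7669) via Euler: 373^((7669-1)/2) mod 7669 = 1, so (373/7669) = 1.
(373/7669) = 1, so 7669 splits.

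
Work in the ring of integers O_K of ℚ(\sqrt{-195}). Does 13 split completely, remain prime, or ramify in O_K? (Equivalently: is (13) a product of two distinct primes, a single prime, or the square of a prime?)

-195 mod 4 = 1, hence disc K = -195 and O_K = ℤ[(1+√-195)/2].
disc(K) = -195 = 13·(-15), so p = 13 is ramified.

ramified — (13) = 𝔭²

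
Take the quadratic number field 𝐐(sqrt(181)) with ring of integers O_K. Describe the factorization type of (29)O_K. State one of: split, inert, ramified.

29 splits in O_K

d = 181 ≡ 1 (mod 4), so O_K = ℤ[(1+√181)/2] and disc(K) = d = 181.
29 ∤ 181, so 29 is unramified.
Compute (181/29) via Euler: 7^((29-1)/2) mod 29 = 1, so (181/29) = 1.
(181/29) = 1, so 29 splits.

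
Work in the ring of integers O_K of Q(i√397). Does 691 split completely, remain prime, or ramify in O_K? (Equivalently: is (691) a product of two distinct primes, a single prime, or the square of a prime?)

d = -397 ≡ 3 (mod 4), so O_K = ℤ[√-397] and disc(K) = 4d = -1588.
Since gcd(691, -1588) = 1 the prime 691 does not ramify.
Legendre symbol by Euler's criterion: (-397/691) ≡ (-397)^345 ≡ 1 (mod 691), i.e. (-397/691) = 1.
(-397/691) = 1, so 691 splits.

splits completely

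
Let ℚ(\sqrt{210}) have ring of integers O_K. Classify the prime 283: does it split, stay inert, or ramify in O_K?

d = 210 ≡ 2 (mod 4), so O_K = ℤ[√210] and disc(K) = 4d = 840.
Since gcd(283, 840) = 1 the prime 283 does not ramify.
(210/283) = 210^141 mod 283 = 282, giving Legendre symbol -1.
d is a non-residue mod p, hence 283 remains inert in O_K.

inert — (283) stays prime in O_K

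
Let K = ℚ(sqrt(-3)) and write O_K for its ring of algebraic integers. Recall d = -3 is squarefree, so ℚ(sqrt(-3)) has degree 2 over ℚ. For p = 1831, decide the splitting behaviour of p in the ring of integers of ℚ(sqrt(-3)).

p splits

Since -3 ≡ 1 mod 4, the ring of integers is ℤ[(1+√-3)/2] with discriminant -3.
1831 ∤ -3, so 1831 is unramified.
Euler's criterion: (-3)^915 mod 1831 = 1. Thus (-3|1831) = 1.
d is a quadratic residue mod p, hence 1831 splits in O_K.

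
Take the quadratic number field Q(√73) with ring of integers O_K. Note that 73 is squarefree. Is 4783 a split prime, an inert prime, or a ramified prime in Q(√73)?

Since 73 ≡ 1 mod 4, the ring of integers is ℤ[(1+√73)/2] with discriminant 73.
Since gcd(4783, 73) = 1 the prime 4783 does not ramify.
(73/4783) = 73^2391 mod 4783 = 1, giving Legendre symbol 1.
d is a quadratic residue mod p, hence 4783 splits in O_K.

4783 splits in O_K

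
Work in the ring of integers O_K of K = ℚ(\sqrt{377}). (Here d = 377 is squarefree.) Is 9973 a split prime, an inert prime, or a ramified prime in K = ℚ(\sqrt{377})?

p splits

377 mod 4 = 1, hence disc K = 377 and O_K = ℤ[(1+√377)/2].
9973 ∤ 377, so 9973 is unramified.
Compute (377/9973) via Euler: 377^((9973-1)/2) mod 9973 = 1, so (377/9973) = 1.
Legendre symbol 1 ⇒ 9973 is split.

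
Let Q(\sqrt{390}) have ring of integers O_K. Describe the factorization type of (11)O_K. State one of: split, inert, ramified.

split — (11) = 𝔭₁𝔭₂ with 𝔭₁ ≠ 𝔭₂

Since 390 ≢ 1 mod 4, the ring of integers is ℤ[√390] with discriminant 4·390 = 1560.
11 ∤ 1560, so 11 is unramified.
Compute (390/11) via Euler: 5^((11-1)/2) mod 11 = 1, so (390/11) = 1.
(390/11) = 1, so 11 splits.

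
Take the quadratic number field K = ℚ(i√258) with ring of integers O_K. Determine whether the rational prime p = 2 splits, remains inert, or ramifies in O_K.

ramified

d = -258 ≡ 2 (mod 4), so O_K = ℤ[√-258] and disc(K) = 4d = -1032.
2 divides disc(K) = -1032, so 2 ramifies.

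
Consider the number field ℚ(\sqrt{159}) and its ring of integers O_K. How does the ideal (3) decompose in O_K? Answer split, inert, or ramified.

ramified

d = 159 ≡ 3 (mod 4), so O_K = ℤ[√159] and disc(K) = 4d = 636.
disc(K) = 636 = 3·212, so p = 3 is ramified.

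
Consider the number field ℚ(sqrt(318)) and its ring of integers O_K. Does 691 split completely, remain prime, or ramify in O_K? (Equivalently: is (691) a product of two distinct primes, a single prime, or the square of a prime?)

691 remains inert

d = 318 ≡ 2 (mod 4), so O_K = ℤ[√318] and disc(K) = 4d = 1272.
disc(K) = 1272 is not divisible by 691; 691 is unramified.
Compute (318/691) via Euler: 318^((691-1)/2) mod 691 = 690, so (318/691) = -1.
Legendre symbol -1 ⇒ 691 is inert.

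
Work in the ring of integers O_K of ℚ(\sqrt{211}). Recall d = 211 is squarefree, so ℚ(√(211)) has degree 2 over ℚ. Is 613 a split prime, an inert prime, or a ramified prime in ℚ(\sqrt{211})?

211 mod 4 = 3, hence disc K = 4·211 = 844 and O_K = ℤ[√211].
disc(K) = 844 is not divisible by 613; 613 is unramified.
Legendre symbol by Euler's criterion: (211/613) ≡ 211^306 ≡ 612 (mod 613), i.e. (211/613) = -1.
Legendre symbol -1 ⇒ 613 is inert.

inert — (613) stays prime in O_K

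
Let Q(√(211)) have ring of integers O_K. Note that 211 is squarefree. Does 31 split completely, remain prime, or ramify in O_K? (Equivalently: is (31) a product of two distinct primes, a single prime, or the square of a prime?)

211 mod 4 = 3, hence disc K = 4·211 = 844 and O_K = ℤ[√211].
31 ∤ 844, so 31 is unramified.
(211/31) = 25^15 mod 31 = 1, giving Legendre symbol 1.
d is a quadratic residue mod p, hence 31 splits in O_K.

split — (31) = 𝔭₁𝔭₂ with 𝔭₁ ≠ 𝔭₂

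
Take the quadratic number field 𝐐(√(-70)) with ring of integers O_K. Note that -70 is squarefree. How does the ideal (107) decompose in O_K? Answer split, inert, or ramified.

d = -70 ≡ 2 (mod 4), so O_K = ℤ[√-70] and disc(K) = 4d = -280.
disc(K) = -280 is not divisible by 107; 107 is unramified.
(-70/107) = 37^53 mod 107 = 1, giving Legendre symbol 1.
d is a quadratic residue mod p, hence 107 splits in O_K.

splits completely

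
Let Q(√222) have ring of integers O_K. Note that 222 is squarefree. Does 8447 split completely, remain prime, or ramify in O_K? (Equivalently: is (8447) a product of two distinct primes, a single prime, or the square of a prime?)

split

d = 222 ≡ 2 (mod 4), so O_K = ℤ[√222] and disc(K) = 4d = 888.
Since gcd(8447, 888) = 1 the prime 8447 does not ramify.
(222/8447) = 222^4223 mod 8447 = 1, giving Legendre symbol 1.
Legendre symbol 1 ⇒ 8447 is split.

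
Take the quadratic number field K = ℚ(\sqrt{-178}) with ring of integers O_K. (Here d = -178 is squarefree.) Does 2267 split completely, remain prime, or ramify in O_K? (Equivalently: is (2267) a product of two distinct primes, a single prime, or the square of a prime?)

2267 splits in O_K

d = -178 ≡ 2 (mod 4), so O_K = ℤ[√-178] and disc(K) = 4d = -712.
disc(K) = -712 is not divisible by 2267; 2267 is unramified.
Compute (-178/2267) via Euler: 2089^((2267-1)/2) mod 2267 = 1, so (-178/2267) = 1.
d is a quadratic residue mod p, hence 2267 splits in O_K.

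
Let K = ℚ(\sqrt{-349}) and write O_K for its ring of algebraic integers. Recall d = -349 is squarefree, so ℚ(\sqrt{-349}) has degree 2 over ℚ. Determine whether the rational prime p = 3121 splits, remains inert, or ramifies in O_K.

d = -349 ≡ 3 (mod 4), so O_K = ℤ[√-349] and disc(K) = 4d = -1396.
3121 ∤ -1396, so 3121 is unramified.
Compute (-349/3121) via Euler: 2772^((3121-1)/2) mod 3121 = 1, so (-349/3121) = 1.
Legendre symbol 1 ⇒ 3121 is split.

3121 splits in O_K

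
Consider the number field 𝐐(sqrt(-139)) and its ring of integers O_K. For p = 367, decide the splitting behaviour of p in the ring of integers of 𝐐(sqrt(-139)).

367 splits in O_K

-139 mod 4 = 1, hence disc K = -139 and O_K = ℤ[(1+√-139)/2].
367 ∤ -139, so 367 is unramified.
Euler's criterion: (-139)^183 mod 367 = 1. Thus (-139|367) = 1.
Legendre symbol 1 ⇒ 367 is split.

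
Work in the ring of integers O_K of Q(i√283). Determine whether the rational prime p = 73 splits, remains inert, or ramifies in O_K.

split — (73) = 𝔭₁𝔭₂ with 𝔭₁ ≠ 𝔭₂

d = -283 ≡ 1 (mod 4), so O_K = ℤ[(1+√-283)/2] and disc(K) = d = -283.
73 ∤ -283, so 73 is unramified.
(-283/73) = 9^36 mod 73 = 1, giving Legendre symbol 1.
Legendre symbol 1 ⇒ 73 is split.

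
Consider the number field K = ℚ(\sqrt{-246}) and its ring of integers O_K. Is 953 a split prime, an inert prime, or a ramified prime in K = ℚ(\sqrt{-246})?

p is inert

Since -246 ≢ 1 mod 4, the ring of integers is ℤ[√-246] with discriminant 4·(-246) = -984.
Since gcd(953, -984) = 1 the prime 953 does not ramify.
Legendre symbol by Euler's criterion: (-246/953) ≡ (-246)^476 ≡ 952 (mod 953), i.e. (-246/953) = -1.
Legendre symbol -1 ⇒ 953 is inert.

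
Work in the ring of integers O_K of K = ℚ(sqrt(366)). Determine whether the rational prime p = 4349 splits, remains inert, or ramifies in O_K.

366 mod 4 = 2, hence disc K = 4·366 = 1464 and O_K = ℤ[√366].
Since gcd(4349, 1464) = 1 the prime 4349 does not ramify.
(366/4349) = 366^2174 mod 4349 = 4348, giving Legendre symbol -1.
(366/4349) = -1, so 4349 is inert.

inert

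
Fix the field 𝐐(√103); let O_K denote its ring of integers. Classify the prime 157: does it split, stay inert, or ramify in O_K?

d = 103 ≡ 3 (mod 4), so O_K = ℤ[√103] and disc(K) = 4d = 412.
disc(K) = 412 is not divisible by 157; 157 is unramified.
Euler's criterion: 103^78 mod 157 = 156. Thus (103|157) = -1.
d is a non-residue mod p, hence 157 remains inert in O_K.

inert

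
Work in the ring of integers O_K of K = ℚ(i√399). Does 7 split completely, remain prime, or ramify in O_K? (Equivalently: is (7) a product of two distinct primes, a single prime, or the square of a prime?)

Since -399 ≡ 1 mod 4, the ring of integers is ℤ[(1+√-399)/2] with discriminant -399.
disc(K) = -399 = 7·(-57), so p = 7 is ramified.

ramified — (7) = 𝔭²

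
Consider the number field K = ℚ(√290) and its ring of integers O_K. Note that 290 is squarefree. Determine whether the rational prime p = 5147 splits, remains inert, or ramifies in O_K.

Since 290 ≢ 1 mod 4, the ring of integers is ℤ[√290] with discriminant 4·290 = 1160.
Since gcd(5147, 1160) = 1 the prime 5147 does not ramify.
Legendre symbol by Euler's criterion: (290/5147) ≡ 290^2573 ≡ 5146 (mod 5147), i.e. (290/5147) = -1.
(290/5147) = -1, so 5147 is inert.

inert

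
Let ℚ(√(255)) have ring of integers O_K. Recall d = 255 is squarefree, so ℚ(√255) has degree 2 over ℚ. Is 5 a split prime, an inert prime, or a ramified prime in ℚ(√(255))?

255 mod 4 = 3, hence disc K = 4·255 = 1020 and O_K = ℤ[√255].
Ramification test: 5 | 1020. The prime 5 ramifies in K.

p ramifies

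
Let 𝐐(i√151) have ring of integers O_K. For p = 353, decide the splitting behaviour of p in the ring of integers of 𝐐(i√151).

353 remains inert

d = -151 ≡ 1 (mod 4), so O_K = ℤ[(1+√-151)/2] and disc(K) = d = -151.
disc(K) = -151 is not divisible by 353; 353 is unramified.
Legendre symbol by Euler's criterion: (-151/353) ≡ (-151)^176 ≡ 352 (mod 353), i.e. (-151/353) = -1.
d is a non-residue mod p, hence 353 remains inert in O_K.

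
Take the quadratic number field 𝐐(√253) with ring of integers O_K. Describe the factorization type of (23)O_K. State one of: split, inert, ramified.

ramified

d = 253 ≡ 1 (mod 4), so O_K = ℤ[(1+√253)/2] and disc(K) = d = 253.
23 divides disc(K) = 253, so 23 ramifies.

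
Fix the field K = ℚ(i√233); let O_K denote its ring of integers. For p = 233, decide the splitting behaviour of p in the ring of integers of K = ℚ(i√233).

Since -233 ≢ 1 mod 4, the ring of integers is ℤ[√-233] with discriminant 4·(-233) = -932.
disc(K) = -932 = 233·(-4), so p = 233 is ramified.

233 is ramified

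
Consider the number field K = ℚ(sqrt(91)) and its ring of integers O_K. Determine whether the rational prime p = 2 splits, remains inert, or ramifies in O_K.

ramified

91 mod 4 = 3, hence disc K = 4·91 = 364 and O_K = ℤ[√91].
disc(K) = 364 = 2·182, so p = 2 is ramified.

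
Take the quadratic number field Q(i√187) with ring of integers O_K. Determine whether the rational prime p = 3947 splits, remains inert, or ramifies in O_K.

p is inert

-187 mod 4 = 1, hence disc K = -187 and O_K = ℤ[(1+√-187)/2].
disc(K) = -187 is not divisible by 3947; 3947 is unramified.
Compute (-187/3947) via Euler: 3760^((3947-1)/2) mod 3947 = 3946, so (-187/3947) = -1.
(-187/3947) = -1, so 3947 is inert.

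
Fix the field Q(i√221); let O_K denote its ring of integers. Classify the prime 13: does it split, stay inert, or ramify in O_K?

ramified — (13) = 𝔭²

-221 mod 4 = 3, hence disc K = 4·(-221) = -884 and O_K = ℤ[√-221].
13 divides disc(K) = -884, so 13 ramifies.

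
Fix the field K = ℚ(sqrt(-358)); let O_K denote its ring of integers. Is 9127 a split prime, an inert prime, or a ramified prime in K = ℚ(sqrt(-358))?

-358 mod 4 = 2, hence disc K = 4·(-358) = -1432 and O_K = ℤ[√-358].
disc(K) = -1432 is not divisible by 9127; 9127 is unramified.
Compute (-358/9127) via Euler: 8769^((9127-1)/2) mod 9127 = 1, so (-358/9127) = 1.
d is a quadratic residue mod p, hence 9127 splits in O_K.

split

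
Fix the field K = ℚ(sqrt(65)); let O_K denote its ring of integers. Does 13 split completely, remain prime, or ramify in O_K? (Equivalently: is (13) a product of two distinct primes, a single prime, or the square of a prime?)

65 mod 4 = 1, hence disc K = 65 and O_K = ℤ[(1+√65)/2].
Ramification test: 13 | 65. The prime 13 ramifies in K.

ramified — (13) = 𝔭²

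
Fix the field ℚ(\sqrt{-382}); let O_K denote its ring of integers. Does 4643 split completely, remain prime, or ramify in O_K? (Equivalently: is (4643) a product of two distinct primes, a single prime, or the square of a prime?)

-382 mod 4 = 2, hence disc K = 4·(-382) = -1528 and O_K = ℤ[√-382].
Since gcd(4643, -1528) = 1 the prime 4643 does not ramify.
(-382/4643) = 4261^2321 mod 4643 = 4642, giving Legendre symbol -1.
(-382/4643) = -1, so 4643 is inert.

inert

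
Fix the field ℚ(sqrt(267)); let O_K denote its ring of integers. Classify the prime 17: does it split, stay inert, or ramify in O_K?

267 mod 4 = 3, hence disc K = 4·267 = 1068 and O_K = ℤ[√267].
17 ∤ 1068, so 17 is unramified.
Euler's criterion: 267^8 mod 17 = 16. Thus (267|17) = -1.
d is a non-residue mod p, hence 17 remains inert in O_K.

17 remains inert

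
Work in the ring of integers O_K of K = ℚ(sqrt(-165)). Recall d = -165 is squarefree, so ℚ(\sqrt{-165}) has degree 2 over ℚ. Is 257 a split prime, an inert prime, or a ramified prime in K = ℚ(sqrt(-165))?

p splits

d = -165 ≡ 3 (mod 4), so O_K = ℤ[√-165] and disc(K) = 4d = -660.
Since gcd(257, -660) = 1 the prime 257 does not ramify.
Legendre symbol by Euler's criterion: (-165/257) ≡ (-165)^128 ≡ 1 (mod 257), i.e. (-165/257) = 1.
(-165/257) = 1, so 257 splits.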